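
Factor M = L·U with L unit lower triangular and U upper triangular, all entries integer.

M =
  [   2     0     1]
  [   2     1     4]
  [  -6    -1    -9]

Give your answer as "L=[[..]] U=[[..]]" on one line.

  row1 -= 1·row0 → [0,1,3]
  row2 -= -3·row0 → [0,-1,-6]
  row2 -= -1·row1 → [0,0,-3]

L=[[1,0,0],[1,1,0],[-3,-1,1]] U=[[2,0,1],[0,1,3],[0,0,-3]]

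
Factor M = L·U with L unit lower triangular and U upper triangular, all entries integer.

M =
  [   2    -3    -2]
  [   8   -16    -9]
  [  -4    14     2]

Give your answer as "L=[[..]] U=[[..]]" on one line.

L=[[1,0,0],[4,1,0],[-2,-2,1]] U=[[2,-3,-2],[0,-4,-1],[0,0,-4]]

  R1 -= 4·R0 → [0,-4,-1]
  R2 -= -2·R0 → [0,8,-2]
  R2 -= -2·R1 → [0,0,-4]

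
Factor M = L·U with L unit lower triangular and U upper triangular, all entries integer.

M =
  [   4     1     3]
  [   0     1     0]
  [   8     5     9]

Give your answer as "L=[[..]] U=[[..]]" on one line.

  r1 -= 0·r0 → [0,1,0]
  r2 -= 2·r0 → [0,3,3]
  r2 -= 3·r1 → [0,0,3]

L=[[1,0,0],[0,1,0],[2,3,1]] U=[[4,1,3],[0,1,0],[0,0,3]]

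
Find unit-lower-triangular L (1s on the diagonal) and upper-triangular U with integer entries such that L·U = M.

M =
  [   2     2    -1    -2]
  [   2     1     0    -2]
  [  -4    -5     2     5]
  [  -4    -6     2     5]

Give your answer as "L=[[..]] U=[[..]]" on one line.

  r1 -= 1·r0 → [0,-1,1,0]
  r2 -= -2·r0 → [0,-1,0,1]
  r3 -= -2·r0 → [0,-2,0,1]
  r2 -= 1·r1 → [0,0,-1,1]
  r3 -= 2·r1 → [0,0,-2,1]
  r3 -= 2·r2 → [0,0,0,-1]

L=[[1,0,0,0],[1,1,0,0],[-2,1,1,0],[-2,2,2,1]] U=[[2,2,-1,-2],[0,-1,1,0],[0,0,-1,1],[0,0,0,-1]]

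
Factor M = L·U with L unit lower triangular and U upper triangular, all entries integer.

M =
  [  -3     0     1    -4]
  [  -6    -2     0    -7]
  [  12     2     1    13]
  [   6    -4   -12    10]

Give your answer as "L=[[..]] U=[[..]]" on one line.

L=[[1,0,0,0],[2,1,0,0],[-4,-1,1,0],[-2,2,-2,1]] U=[[-3,0,1,-4],[0,-2,-2,1],[0,0,3,-2],[0,0,0,-4]]

  R1 -= 2·R0 → [0,-2,-2,1]
  R2 -= -4·R0 → [0,2,5,-3]
  R3 -= -2·R0 → [0,-4,-10,2]
  R2 -= -1·R1 → [0,0,3,-2]
  R3 -= 2·R1 → [0,0,-6,0]
  R3 -= -2·R2 → [0,0,0,-4]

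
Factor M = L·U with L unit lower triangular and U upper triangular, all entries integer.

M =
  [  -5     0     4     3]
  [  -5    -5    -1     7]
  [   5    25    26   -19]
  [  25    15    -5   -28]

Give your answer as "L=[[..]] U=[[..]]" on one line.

  r1 -= 1·r0 → [0,-5,-5,4]
  r2 -= -1·r0 → [0,25,30,-16]
  r3 -= -5·r0 → [0,15,15,-13]
  r2 -= -5·r1 → [0,0,5,4]
  r3 -= -3·r1 → [0,0,0,-1]
  r3 -= 0·r2 → [0,0,0,-1]

L=[[1,0,0,0],[1,1,0,0],[-1,-5,1,0],[-5,-3,0,1]] U=[[-5,0,4,3],[0,-5,-5,4],[0,0,5,4],[0,0,0,-1]]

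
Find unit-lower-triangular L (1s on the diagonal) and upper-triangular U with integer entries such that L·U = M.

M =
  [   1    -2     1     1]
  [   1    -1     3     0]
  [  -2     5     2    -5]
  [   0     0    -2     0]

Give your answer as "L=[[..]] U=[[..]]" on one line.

  row1 -= 1·row0 → [0,1,2,-1]
  row2 -= -2·row0 → [0,1,4,-3]
  row3 -= 0·row0 → [0,0,-2,0]
  row2 -= 1·row1 → [0,0,2,-2]
  row3 -= 0·row1 → [0,0,-2,0]
  row3 -= -1·row2 → [0,0,0,-2]

L=[[1,0,0,0],[1,1,0,0],[-2,1,1,0],[0,0,-1,1]] U=[[1,-2,1,1],[0,1,2,-1],[0,0,2,-2],[0,0,0,-2]]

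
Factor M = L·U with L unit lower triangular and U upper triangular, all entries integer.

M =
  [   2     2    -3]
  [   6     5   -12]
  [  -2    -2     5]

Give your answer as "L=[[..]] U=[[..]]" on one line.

L=[[1,0,0],[3,1,0],[-1,0,1]] U=[[2,2,-3],[0,-1,-3],[0,0,2]]

  row1 -= 3·row0 → [0,-1,-3]
  row2 -= -1·row0 → [0,0,2]
  row2 -= 0·row1 → [0,0,2]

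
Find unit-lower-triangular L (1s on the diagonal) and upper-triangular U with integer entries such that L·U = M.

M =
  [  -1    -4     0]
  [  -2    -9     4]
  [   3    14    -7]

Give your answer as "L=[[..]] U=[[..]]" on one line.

  r1 -= 2·r0 → [0,-1,4]
  r2 -= -3·r0 → [0,2,-7]
  r2 -= -2·r1 → [0,0,1]

L=[[1,0,0],[2,1,0],[-3,-2,1]] U=[[-1,-4,0],[0,-1,4],[0,0,1]]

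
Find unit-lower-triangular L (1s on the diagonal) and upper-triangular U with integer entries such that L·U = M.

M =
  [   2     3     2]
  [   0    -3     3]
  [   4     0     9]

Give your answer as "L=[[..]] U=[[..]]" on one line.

L=[[1,0,0],[0,1,0],[2,2,1]] U=[[2,3,2],[0,-3,3],[0,0,-1]]

  R1 -= 0·R0 → [0,-3,3]
  R2 -= 2·R0 → [0,-6,5]
  R2 -= 2·R1 → [0,0,-1]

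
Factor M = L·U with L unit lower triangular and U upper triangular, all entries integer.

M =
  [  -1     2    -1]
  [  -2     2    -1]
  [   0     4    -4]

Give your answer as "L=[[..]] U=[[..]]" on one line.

  row1 -= 2·row0 → [0,-2,1]
  row2 -= 0·row0 → [0,4,-4]
  row2 -= -2·row1 → [0,0,-2]

L=[[1,0,0],[2,1,0],[0,-2,1]] U=[[-1,2,-1],[0,-2,1],[0,0,-2]]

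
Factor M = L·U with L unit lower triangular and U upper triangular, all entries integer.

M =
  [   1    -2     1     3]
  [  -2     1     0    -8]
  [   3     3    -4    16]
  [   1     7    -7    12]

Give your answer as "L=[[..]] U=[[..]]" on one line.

  row1 -= -2·row0 → [0,-3,2,-2]
  row2 -= 3·row0 → [0,9,-7,7]
  row3 -= 1·row0 → [0,9,-8,9]
  row2 -= -3·row1 → [0,0,-1,1]
  row3 -= -3·row1 → [0,0,-2,3]
  row3 -= 2·row2 → [0,0,0,1]

L=[[1,0,0,0],[-2,1,0,0],[3,-3,1,0],[1,-3,2,1]] U=[[1,-2,1,3],[0,-3,2,-2],[0,0,-1,1],[0,0,0,1]]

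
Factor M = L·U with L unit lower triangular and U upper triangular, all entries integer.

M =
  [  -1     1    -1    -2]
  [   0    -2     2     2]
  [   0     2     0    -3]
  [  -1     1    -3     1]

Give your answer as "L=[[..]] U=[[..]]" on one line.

L=[[1,0,0,0],[0,1,0,0],[0,-1,1,0],[1,0,-1,1]] U=[[-1,1,-1,-2],[0,-2,2,2],[0,0,2,-1],[0,0,0,2]]

  R1 -= 0·R0 → [0,-2,2,2]
  R2 -= 0·R0 → [0,2,0,-3]
  R3 -= 1·R0 → [0,0,-2,3]
  R2 -= -1·R1 → [0,0,2,-1]
  R3 -= 0·R1 → [0,0,-2,3]
  R3 -= -1·R2 → [0,0,0,2]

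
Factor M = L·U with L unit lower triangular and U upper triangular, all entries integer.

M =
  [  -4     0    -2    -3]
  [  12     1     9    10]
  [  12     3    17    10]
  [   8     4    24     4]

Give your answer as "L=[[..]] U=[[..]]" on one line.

L=[[1,0,0,0],[-3,1,0,0],[-3,3,1,0],[-2,4,4,1]] U=[[-4,0,-2,-3],[0,1,3,1],[0,0,2,-2],[0,0,0,2]]

  row1 -= -3·row0 → [0,1,3,1]
  row2 -= -3·row0 → [0,3,11,1]
  row3 -= -2·row0 → [0,4,20,-2]
  row2 -= 3·row1 → [0,0,2,-2]
  row3 -= 4·row1 → [0,0,8,-6]
  row3 -= 4·row2 → [0,0,0,2]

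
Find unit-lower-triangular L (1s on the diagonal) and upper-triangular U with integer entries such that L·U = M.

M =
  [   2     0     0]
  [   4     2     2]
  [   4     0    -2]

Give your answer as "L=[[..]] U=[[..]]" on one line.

L=[[1,0,0],[2,1,0],[2,0,1]] U=[[2,0,0],[0,2,2],[0,0,-2]]

  row1 -= 2·row0 → [0,2,2]
  row2 -= 2·row0 → [0,0,-2]
  row2 -= 0·row1 → [0,0,-2]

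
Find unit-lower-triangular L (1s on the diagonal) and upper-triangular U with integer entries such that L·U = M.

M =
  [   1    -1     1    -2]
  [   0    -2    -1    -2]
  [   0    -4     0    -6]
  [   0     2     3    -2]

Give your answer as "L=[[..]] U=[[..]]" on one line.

L=[[1,0,0,0],[0,1,0,0],[0,2,1,0],[0,-1,1,1]] U=[[1,-1,1,-2],[0,-2,-1,-2],[0,0,2,-2],[0,0,0,-2]]

  R1 -= 0·R0 → [0,-2,-1,-2]
  R2 -= 0·R0 → [0,-4,0,-6]
  R3 -= 0·R0 → [0,2,3,-2]
  R2 -= 2·R1 → [0,0,2,-2]
  R3 -= -1·R1 → [0,0,2,-4]
  R3 -= 1·R2 → [0,0,0,-2]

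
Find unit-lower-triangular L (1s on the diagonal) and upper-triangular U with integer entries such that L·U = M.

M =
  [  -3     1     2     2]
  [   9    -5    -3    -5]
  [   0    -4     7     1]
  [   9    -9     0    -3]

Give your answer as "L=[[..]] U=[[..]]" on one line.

L=[[1,0,0,0],[-3,1,0,0],[0,2,1,0],[-3,3,-3,1]] U=[[-3,1,2,2],[0,-2,3,1],[0,0,1,-1],[0,0,0,-3]]

  row1 -= -3·row0 → [0,-2,3,1]
  row2 -= 0·row0 → [0,-4,7,1]
  row3 -= -3·row0 → [0,-6,6,3]
  row2 -= 2·row1 → [0,0,1,-1]
  row3 -= 3·row1 → [0,0,-3,0]
  row3 -= -3·row2 → [0,0,0,-3]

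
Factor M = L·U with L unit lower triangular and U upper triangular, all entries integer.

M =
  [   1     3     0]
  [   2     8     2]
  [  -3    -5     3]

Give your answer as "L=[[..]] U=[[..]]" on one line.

L=[[1,0,0],[2,1,0],[-3,2,1]] U=[[1,3,0],[0,2,2],[0,0,-1]]

  r1 -= 2·r0 → [0,2,2]
  r2 -= -3·r0 → [0,4,3]
  r2 -= 2·r1 → [0,0,-1]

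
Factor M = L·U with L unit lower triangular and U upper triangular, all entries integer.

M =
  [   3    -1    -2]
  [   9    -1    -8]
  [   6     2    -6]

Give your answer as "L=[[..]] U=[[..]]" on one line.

L=[[1,0,0],[3,1,0],[2,2,1]] U=[[3,-1,-2],[0,2,-2],[0,0,2]]

  row1 -= 3·row0 → [0,2,-2]
  row2 -= 2·row0 → [0,4,-2]
  row2 -= 2·row1 → [0,0,2]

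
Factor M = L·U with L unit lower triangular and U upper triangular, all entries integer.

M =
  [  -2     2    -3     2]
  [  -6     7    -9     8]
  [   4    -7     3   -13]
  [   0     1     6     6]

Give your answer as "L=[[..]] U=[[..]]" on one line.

  r1 -= 3·r0 → [0,1,0,2]
  r2 -= -2·r0 → [0,-3,-3,-9]
  r3 -= 0·r0 → [0,1,6,6]
  r2 -= -3·r1 → [0,0,-3,-3]
  r3 -= 1·r1 → [0,0,6,4]
  r3 -= -2·r2 → [0,0,0,-2]

L=[[1,0,0,0],[3,1,0,0],[-2,-3,1,0],[0,1,-2,1]] U=[[-2,2,-3,2],[0,1,0,2],[0,0,-3,-3],[0,0,0,-2]]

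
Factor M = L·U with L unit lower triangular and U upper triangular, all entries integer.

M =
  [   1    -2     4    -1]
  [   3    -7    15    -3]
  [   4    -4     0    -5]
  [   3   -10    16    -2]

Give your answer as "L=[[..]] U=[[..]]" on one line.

L=[[1,0,0,0],[3,1,0,0],[4,-4,1,0],[3,4,2,1]] U=[[1,-2,4,-1],[0,-1,3,0],[0,0,-4,-1],[0,0,0,3]]

  r1 -= 3·r0 → [0,-1,3,0]
  r2 -= 4·r0 → [0,4,-16,-1]
  r3 -= 3·r0 → [0,-4,4,1]
  r2 -= -4·r1 → [0,0,-4,-1]
  r3 -= 4·r1 → [0,0,-8,1]
  r3 -= 2·r2 → [0,0,0,3]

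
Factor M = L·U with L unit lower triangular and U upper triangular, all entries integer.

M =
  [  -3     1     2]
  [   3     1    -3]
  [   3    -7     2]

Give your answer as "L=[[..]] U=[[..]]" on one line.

L=[[1,0,0],[-1,1,0],[-1,-3,1]] U=[[-3,1,2],[0,2,-1],[0,0,1]]

  R1 -= -1·R0 → [0,2,-1]
  R2 -= -1·R0 → [0,-6,4]
  R2 -= -3·R1 → [0,0,1]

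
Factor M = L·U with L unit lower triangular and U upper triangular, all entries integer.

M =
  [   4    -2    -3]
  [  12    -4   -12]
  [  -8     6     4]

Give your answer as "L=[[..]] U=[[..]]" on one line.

  row1 -= 3·row0 → [0,2,-3]
  row2 -= -2·row0 → [0,2,-2]
  row2 -= 1·row1 → [0,0,1]

L=[[1,0,0],[3,1,0],[-2,1,1]] U=[[4,-2,-3],[0,2,-3],[0,0,1]]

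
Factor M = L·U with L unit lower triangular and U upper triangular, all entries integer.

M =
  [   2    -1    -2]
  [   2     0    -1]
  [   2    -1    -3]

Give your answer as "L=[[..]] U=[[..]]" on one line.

  r1 -= 1·r0 → [0,1,1]
  r2 -= 1·r0 → [0,0,-1]
  r2 -= 0·r1 → [0,0,-1]

L=[[1,0,0],[1,1,0],[1,0,1]] U=[[2,-1,-2],[0,1,1],[0,0,-1]]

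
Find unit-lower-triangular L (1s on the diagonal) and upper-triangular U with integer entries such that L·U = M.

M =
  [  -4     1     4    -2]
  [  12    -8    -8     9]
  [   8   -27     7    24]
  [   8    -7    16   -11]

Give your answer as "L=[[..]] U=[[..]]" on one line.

  r1 -= -3·r0 → [0,-5,4,3]
  r2 -= -2·r0 → [0,-25,15,20]
  r3 -= -2·r0 → [0,-5,24,-15]
  r2 -= 5·r1 → [0,0,-5,5]
  r3 -= 1·r1 → [0,0,20,-18]
  r3 -= -4·r2 → [0,0,0,2]

L=[[1,0,0,0],[-3,1,0,0],[-2,5,1,0],[-2,1,-4,1]] U=[[-4,1,4,-2],[0,-5,4,3],[0,0,-5,5],[0,0,0,2]]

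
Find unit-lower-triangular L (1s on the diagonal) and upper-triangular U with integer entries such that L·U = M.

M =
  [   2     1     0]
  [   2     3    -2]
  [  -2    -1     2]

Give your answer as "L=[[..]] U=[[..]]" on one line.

L=[[1,0,0],[1,1,0],[-1,0,1]] U=[[2,1,0],[0,2,-2],[0,0,2]]

  row1 -= 1·row0 → [0,2,-2]
  row2 -= -1·row0 → [0,0,2]
  row2 -= 0·row1 → [0,0,2]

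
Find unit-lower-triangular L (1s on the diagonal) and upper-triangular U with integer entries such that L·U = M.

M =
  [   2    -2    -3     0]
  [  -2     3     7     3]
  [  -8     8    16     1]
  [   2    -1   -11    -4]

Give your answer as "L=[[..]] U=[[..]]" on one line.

L=[[1,0,0,0],[-1,1,0,0],[-4,0,1,0],[1,1,-3,1]] U=[[2,-2,-3,0],[0,1,4,3],[0,0,4,1],[0,0,0,-4]]

  R1 -= -1·R0 → [0,1,4,3]
  R2 -= -4·R0 → [0,0,4,1]
  R3 -= 1·R0 → [0,1,-8,-4]
  R2 -= 0·R1 → [0,0,4,1]
  R3 -= 1·R1 → [0,0,-12,-7]
  R3 -= -3·R2 → [0,0,0,-4]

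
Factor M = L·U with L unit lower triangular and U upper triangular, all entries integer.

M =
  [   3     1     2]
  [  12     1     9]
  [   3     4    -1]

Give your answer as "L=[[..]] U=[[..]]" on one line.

  r1 -= 4·r0 → [0,-3,1]
  r2 -= 1·r0 → [0,3,-3]
  r2 -= -1·r1 → [0,0,-2]

L=[[1,0,0],[4,1,0],[1,-1,1]] U=[[3,1,2],[0,-3,1],[0,0,-2]]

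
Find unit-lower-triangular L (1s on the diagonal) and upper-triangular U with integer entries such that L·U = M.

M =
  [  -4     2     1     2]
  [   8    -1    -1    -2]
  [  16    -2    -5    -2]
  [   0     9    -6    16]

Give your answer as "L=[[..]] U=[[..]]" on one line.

  R1 -= -2·R0 → [0,3,1,2]
  R2 -= -4·R0 → [0,6,-1,6]
  R3 -= 0·R0 → [0,9,-6,16]
  R2 -= 2·R1 → [0,0,-3,2]
  R3 -= 3·R1 → [0,0,-9,10]
  R3 -= 3·R2 → [0,0,0,4]

L=[[1,0,0,0],[-2,1,0,0],[-4,2,1,0],[0,3,3,1]] U=[[-4,2,1,2],[0,3,1,2],[0,0,-3,2],[0,0,0,4]]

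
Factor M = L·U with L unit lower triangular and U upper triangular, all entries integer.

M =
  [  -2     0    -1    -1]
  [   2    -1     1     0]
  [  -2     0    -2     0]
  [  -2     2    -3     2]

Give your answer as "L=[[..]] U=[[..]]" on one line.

  r1 -= -1·r0 → [0,-1,0,-1]
  r2 -= 1·r0 → [0,0,-1,1]
  r3 -= 1·r0 → [0,2,-2,3]
  r2 -= 0·r1 → [0,0,-1,1]
  r3 -= -2·r1 → [0,0,-2,1]
  r3 -= 2·r2 → [0,0,0,-1]

L=[[1,0,0,0],[-1,1,0,0],[1,0,1,0],[1,-2,2,1]] U=[[-2,0,-1,-1],[0,-1,0,-1],[0,0,-1,1],[0,0,0,-1]]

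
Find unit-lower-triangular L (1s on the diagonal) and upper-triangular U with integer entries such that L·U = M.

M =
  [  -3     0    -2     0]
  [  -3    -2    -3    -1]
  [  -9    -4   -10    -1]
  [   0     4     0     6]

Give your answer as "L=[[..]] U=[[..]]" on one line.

L=[[1,0,0,0],[1,1,0,0],[3,2,1,0],[0,-2,1,1]] U=[[-3,0,-2,0],[0,-2,-1,-1],[0,0,-2,1],[0,0,0,3]]

  row1 -= 1·row0 → [0,-2,-1,-1]
  row2 -= 3·row0 → [0,-4,-4,-1]
  row3 -= 0·row0 → [0,4,0,6]
  row2 -= 2·row1 → [0,0,-2,1]
  row3 -= -2·row1 → [0,0,-2,4]
  row3 -= 1·row2 → [0,0,0,3]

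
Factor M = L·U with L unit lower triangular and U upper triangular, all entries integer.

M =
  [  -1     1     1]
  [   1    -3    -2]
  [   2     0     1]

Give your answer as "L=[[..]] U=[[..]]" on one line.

  r1 -= -1·r0 → [0,-2,-1]
  r2 -= -2·r0 → [0,2,3]
  r2 -= -1·r1 → [0,0,2]

L=[[1,0,0],[-1,1,0],[-2,-1,1]] U=[[-1,1,1],[0,-2,-1],[0,0,2]]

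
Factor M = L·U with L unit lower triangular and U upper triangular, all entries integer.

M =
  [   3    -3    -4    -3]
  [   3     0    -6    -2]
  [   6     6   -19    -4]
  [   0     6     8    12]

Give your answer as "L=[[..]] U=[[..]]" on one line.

  R1 -= 1·R0 → [0,3,-2,1]
  R2 -= 2·R0 → [0,12,-11,2]
  R3 -= 0·R0 → [0,6,8,12]
  R2 -= 4·R1 → [0,0,-3,-2]
  R3 -= 2·R1 → [0,0,12,10]
  R3 -= -4·R2 → [0,0,0,2]

L=[[1,0,0,0],[1,1,0,0],[2,4,1,0],[0,2,-4,1]] U=[[3,-3,-4,-3],[0,3,-2,1],[0,0,-3,-2],[0,0,0,2]]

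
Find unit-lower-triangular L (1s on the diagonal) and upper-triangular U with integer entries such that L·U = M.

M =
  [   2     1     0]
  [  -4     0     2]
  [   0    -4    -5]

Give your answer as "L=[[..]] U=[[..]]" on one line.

L=[[1,0,0],[-2,1,0],[0,-2,1]] U=[[2,1,0],[0,2,2],[0,0,-1]]

  row1 -= -2·row0 → [0,2,2]
  row2 -= 0·row0 → [0,-4,-5]
  row2 -= -2·row1 → [0,0,-1]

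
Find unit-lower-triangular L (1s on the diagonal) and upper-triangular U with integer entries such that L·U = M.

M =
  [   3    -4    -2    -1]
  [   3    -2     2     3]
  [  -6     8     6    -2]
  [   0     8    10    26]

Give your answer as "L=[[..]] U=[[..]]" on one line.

  row1 -= 1·row0 → [0,2,4,4]
  row2 -= -2·row0 → [0,0,2,-4]
  row3 -= 0·row0 → [0,8,10,26]
  row2 -= 0·row1 → [0,0,2,-4]
  row3 -= 4·row1 → [0,0,-6,10]
  row3 -= -3·row2 → [0,0,0,-2]

L=[[1,0,0,0],[1,1,0,0],[-2,0,1,0],[0,4,-3,1]] U=[[3,-4,-2,-1],[0,2,4,4],[0,0,2,-4],[0,0,0,-2]]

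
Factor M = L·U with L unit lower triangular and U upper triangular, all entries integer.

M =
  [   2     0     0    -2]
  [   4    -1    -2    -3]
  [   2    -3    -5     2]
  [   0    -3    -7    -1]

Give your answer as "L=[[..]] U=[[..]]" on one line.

L=[[1,0,0,0],[2,1,0,0],[1,3,1,0],[0,3,-1,1]] U=[[2,0,0,-2],[0,-1,-2,1],[0,0,1,1],[0,0,0,-3]]

  row1 -= 2·row0 → [0,-1,-2,1]
  row2 -= 1·row0 → [0,-3,-5,4]
  row3 -= 0·row0 → [0,-3,-7,-1]
  row2 -= 3·row1 → [0,0,1,1]
  row3 -= 3·row1 → [0,0,-1,-4]
  row3 -= -1·row2 → [0,0,0,-3]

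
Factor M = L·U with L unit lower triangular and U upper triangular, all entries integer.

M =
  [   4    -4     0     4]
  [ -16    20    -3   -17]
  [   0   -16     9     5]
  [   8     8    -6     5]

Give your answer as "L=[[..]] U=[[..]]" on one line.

L=[[1,0,0,0],[-4,1,0,0],[0,-4,1,0],[2,4,-2,1]] U=[[4,-4,0,4],[0,4,-3,-1],[0,0,-3,1],[0,0,0,3]]

  row1 -= -4·row0 → [0,4,-3,-1]
  row2 -= 0·row0 → [0,-16,9,5]
  row3 -= 2·row0 → [0,16,-6,-3]
  row2 -= -4·row1 → [0,0,-3,1]
  row3 -= 4·row1 → [0,0,6,1]
  row3 -= -2·row2 → [0,0,0,3]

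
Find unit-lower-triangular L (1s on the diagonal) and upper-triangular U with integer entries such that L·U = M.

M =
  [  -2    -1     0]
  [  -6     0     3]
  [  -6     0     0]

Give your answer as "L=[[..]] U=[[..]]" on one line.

  row1 -= 3·row0 → [0,3,3]
  row2 -= 3·row0 → [0,3,0]
  row2 -= 1·row1 → [0,0,-3]

L=[[1,0,0],[3,1,0],[3,1,1]] U=[[-2,-1,0],[0,3,3],[0,0,-3]]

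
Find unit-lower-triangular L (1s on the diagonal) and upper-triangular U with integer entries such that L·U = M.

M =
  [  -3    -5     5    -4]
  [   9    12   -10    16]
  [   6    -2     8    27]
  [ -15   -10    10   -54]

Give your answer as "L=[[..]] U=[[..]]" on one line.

  R1 -= -3·R0 → [0,-3,5,4]
  R2 -= -2·R0 → [0,-12,18,19]
  R3 -= 5·R0 → [0,15,-15,-34]
  R2 -= 4·R1 → [0,0,-2,3]
  R3 -= -5·R1 → [0,0,10,-14]
  R3 -= -5·R2 → [0,0,0,1]

L=[[1,0,0,0],[-3,1,0,0],[-2,4,1,0],[5,-5,-5,1]] U=[[-3,-5,5,-4],[0,-3,5,4],[0,0,-2,3],[0,0,0,1]]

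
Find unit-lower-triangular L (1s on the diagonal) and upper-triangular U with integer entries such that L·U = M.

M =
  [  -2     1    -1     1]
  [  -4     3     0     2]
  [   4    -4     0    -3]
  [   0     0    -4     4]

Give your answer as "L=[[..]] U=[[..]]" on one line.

L=[[1,0,0,0],[2,1,0,0],[-2,-2,1,0],[0,0,-2,1]] U=[[-2,1,-1,1],[0,1,2,0],[0,0,2,-1],[0,0,0,2]]

  R1 -= 2·R0 → [0,1,2,0]
  R2 -= -2·R0 → [0,-2,-2,-1]
  R3 -= 0·R0 → [0,0,-4,4]
  R2 -= -2·R1 → [0,0,2,-1]
  R3 -= 0·R1 → [0,0,-4,4]
  R3 -= -2·R2 → [0,0,0,2]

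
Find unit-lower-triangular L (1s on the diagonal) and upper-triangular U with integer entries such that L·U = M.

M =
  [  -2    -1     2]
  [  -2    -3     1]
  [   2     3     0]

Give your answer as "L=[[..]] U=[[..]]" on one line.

  r1 -= 1·r0 → [0,-2,-1]
  r2 -= -1·r0 → [0,2,2]
  r2 -= -1·r1 → [0,0,1]

L=[[1,0,0],[1,1,0],[-1,-1,1]] U=[[-2,-1,2],[0,-2,-1],[0,0,1]]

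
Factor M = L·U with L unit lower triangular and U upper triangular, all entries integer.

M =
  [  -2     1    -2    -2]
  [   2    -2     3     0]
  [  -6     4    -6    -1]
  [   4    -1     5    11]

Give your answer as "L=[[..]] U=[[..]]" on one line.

  R1 -= -1·R0 → [0,-1,1,-2]
  R2 -= 3·R0 → [0,1,0,5]
  R3 -= -2·R0 → [0,1,1,7]
  R2 -= -1·R1 → [0,0,1,3]
  R3 -= -1·R1 → [0,0,2,5]
  R3 -= 2·R2 → [0,0,0,-1]

L=[[1,0,0,0],[-1,1,0,0],[3,-1,1,0],[-2,-1,2,1]] U=[[-2,1,-2,-2],[0,-1,1,-2],[0,0,1,3],[0,0,0,-1]]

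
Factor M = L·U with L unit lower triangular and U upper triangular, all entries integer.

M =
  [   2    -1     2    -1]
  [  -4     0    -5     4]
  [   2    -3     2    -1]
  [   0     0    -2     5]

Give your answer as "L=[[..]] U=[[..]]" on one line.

L=[[1,0,0,0],[-2,1,0,0],[1,1,1,0],[0,0,-2,1]] U=[[2,-1,2,-1],[0,-2,-1,2],[0,0,1,-2],[0,0,0,1]]

  R1 -= -2·R0 → [0,-2,-1,2]
  R2 -= 1·R0 → [0,-2,0,0]
  R3 -= 0·R0 → [0,0,-2,5]
  R2 -= 1·R1 → [0,0,1,-2]
  R3 -= 0·R1 → [0,0,-2,5]
  R3 -= -2·R2 → [0,0,0,1]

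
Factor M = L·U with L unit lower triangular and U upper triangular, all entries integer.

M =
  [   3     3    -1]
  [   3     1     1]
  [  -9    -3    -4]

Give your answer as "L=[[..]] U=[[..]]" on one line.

L=[[1,0,0],[1,1,0],[-3,-3,1]] U=[[3,3,-1],[0,-2,2],[0,0,-1]]

  r1 -= 1·r0 → [0,-2,2]
  r2 -= -3·r0 → [0,6,-7]
  r2 -= -3·r1 → [0,0,-1]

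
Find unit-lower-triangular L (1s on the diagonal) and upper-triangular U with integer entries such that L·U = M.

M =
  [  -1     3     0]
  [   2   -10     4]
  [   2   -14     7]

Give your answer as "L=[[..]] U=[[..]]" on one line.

  row1 -= -2·row0 → [0,-4,4]
  row2 -= -2·row0 → [0,-8,7]
  row2 -= 2·row1 → [0,0,-1]

L=[[1,0,0],[-2,1,0],[-2,2,1]] U=[[-1,3,0],[0,-4,4],[0,0,-1]]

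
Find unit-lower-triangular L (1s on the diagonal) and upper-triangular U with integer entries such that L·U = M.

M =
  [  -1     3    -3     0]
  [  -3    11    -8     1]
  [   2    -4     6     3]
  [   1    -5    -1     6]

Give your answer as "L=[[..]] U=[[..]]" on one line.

  R1 -= 3·R0 → [0,2,1,1]
  R2 -= -2·R0 → [0,2,0,3]
  R3 -= -1·R0 → [0,-2,-4,6]
  R2 -= 1·R1 → [0,0,-1,2]
  R3 -= -1·R1 → [0,0,-3,7]
  R3 -= 3·R2 → [0,0,0,1]

L=[[1,0,0,0],[3,1,0,0],[-2,1,1,0],[-1,-1,3,1]] U=[[-1,3,-3,0],[0,2,1,1],[0,0,-1,2],[0,0,0,1]]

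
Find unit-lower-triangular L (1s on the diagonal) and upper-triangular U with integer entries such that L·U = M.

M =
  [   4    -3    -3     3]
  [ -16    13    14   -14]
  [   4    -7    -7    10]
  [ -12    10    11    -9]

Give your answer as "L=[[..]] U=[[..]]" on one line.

L=[[1,0,0,0],[-4,1,0,0],[1,-4,1,0],[-3,1,0,1]] U=[[4,-3,-3,3],[0,1,2,-2],[0,0,4,-1],[0,0,0,2]]

  R1 -= -4·R0 → [0,1,2,-2]
  R2 -= 1·R0 → [0,-4,-4,7]
  R3 -= -3·R0 → [0,1,2,0]
  R2 -= -4·R1 → [0,0,4,-1]
  R3 -= 1·R1 → [0,0,0,2]
  R3 -= 0·R2 → [0,0,0,2]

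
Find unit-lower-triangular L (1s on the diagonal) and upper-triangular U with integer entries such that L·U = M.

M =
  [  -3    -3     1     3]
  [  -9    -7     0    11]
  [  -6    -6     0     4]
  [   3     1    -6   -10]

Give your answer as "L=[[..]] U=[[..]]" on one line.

L=[[1,0,0,0],[3,1,0,0],[2,0,1,0],[-1,-1,4,1]] U=[[-3,-3,1,3],[0,2,-3,2],[0,0,-2,-2],[0,0,0,3]]

  R1 -= 3·R0 → [0,2,-3,2]
  R2 -= 2·R0 → [0,0,-2,-2]
  R3 -= -1·R0 → [0,-2,-5,-7]
  R2 -= 0·R1 → [0,0,-2,-2]
  R3 -= -1·R1 → [0,0,-8,-5]
  R3 -= 4·R2 → [0,0,0,3]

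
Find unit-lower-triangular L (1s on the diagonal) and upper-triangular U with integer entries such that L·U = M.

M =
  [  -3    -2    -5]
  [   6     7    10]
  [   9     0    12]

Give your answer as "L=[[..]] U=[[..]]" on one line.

  r1 -= -2·r0 → [0,3,0]
  r2 -= -3·r0 → [0,-6,-3]
  r2 -= -2·r1 → [0,0,-3]

L=[[1,0,0],[-2,1,0],[-3,-2,1]] U=[[-3,-2,-5],[0,3,0],[0,0,-3]]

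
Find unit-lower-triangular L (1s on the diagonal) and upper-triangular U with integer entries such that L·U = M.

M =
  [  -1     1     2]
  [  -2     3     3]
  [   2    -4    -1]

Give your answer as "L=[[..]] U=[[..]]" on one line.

  row1 -= 2·row0 → [0,1,-1]
  row2 -= -2·row0 → [0,-2,3]
  row2 -= -2·row1 → [0,0,1]

L=[[1,0,0],[2,1,0],[-2,-2,1]] U=[[-1,1,2],[0,1,-1],[0,0,1]]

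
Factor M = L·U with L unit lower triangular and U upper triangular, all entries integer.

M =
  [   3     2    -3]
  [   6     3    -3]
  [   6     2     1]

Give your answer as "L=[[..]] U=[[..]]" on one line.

  row1 -= 2·row0 → [0,-1,3]
  row2 -= 2·row0 → [0,-2,7]
  row2 -= 2·row1 → [0,0,1]

L=[[1,0,0],[2,1,0],[2,2,1]] U=[[3,2,-3],[0,-1,3],[0,0,1]]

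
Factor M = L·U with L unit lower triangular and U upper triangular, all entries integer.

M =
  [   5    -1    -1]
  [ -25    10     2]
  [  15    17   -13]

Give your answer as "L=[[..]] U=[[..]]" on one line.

L=[[1,0,0],[-5,1,0],[3,4,1]] U=[[5,-1,-1],[0,5,-3],[0,0,2]]

  r1 -= -5·r0 → [0,5,-3]
  r2 -= 3·r0 → [0,20,-10]
  r2 -= 4·r1 → [0,0,2]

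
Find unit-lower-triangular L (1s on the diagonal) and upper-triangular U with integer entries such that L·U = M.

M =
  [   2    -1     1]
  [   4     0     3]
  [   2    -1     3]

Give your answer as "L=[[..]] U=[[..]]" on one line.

L=[[1,0,0],[2,1,0],[1,0,1]] U=[[2,-1,1],[0,2,1],[0,0,2]]

  r1 -= 2·r0 → [0,2,1]
  r2 -= 1·r0 → [0,0,2]
  r2 -= 0·r1 → [0,0,2]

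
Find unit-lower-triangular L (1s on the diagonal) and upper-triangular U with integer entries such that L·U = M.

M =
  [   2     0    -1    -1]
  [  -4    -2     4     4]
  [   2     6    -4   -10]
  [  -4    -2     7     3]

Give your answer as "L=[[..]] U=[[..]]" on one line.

  row1 -= -2·row0 → [0,-2,2,2]
  row2 -= 1·row0 → [0,6,-3,-9]
  row3 -= -2·row0 → [0,-2,5,1]
  row2 -= -3·row1 → [0,0,3,-3]
  row3 -= 1·row1 → [0,0,3,-1]
  row3 -= 1·row2 → [0,0,0,2]

L=[[1,0,0,0],[-2,1,0,0],[1,-3,1,0],[-2,1,1,1]] U=[[2,0,-1,-1],[0,-2,2,2],[0,0,3,-3],[0,0,0,2]]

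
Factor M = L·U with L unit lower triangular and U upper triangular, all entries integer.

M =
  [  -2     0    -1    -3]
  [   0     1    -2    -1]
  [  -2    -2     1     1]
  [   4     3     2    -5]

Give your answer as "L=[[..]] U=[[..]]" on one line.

L=[[1,0,0,0],[0,1,0,0],[1,-2,1,0],[-2,3,-3,1]] U=[[-2,0,-1,-3],[0,1,-2,-1],[0,0,-2,2],[0,0,0,-2]]

  r1 -= 0·r0 → [0,1,-2,-1]
  r2 -= 1·r0 → [0,-2,2,4]
  r3 -= -2·r0 → [0,3,0,-11]
  r2 -= -2·r1 → [0,0,-2,2]
  r3 -= 3·r1 → [0,0,6,-8]
  r3 -= -3·r2 → [0,0,0,-2]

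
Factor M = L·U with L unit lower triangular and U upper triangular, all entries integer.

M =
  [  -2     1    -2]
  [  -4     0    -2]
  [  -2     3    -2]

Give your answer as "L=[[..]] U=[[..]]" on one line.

  row1 -= 2·row0 → [0,-2,2]
  row2 -= 1·row0 → [0,2,0]
  row2 -= -1·row1 → [0,0,2]

L=[[1,0,0],[2,1,0],[1,-1,1]] U=[[-2,1,-2],[0,-2,2],[0,0,2]]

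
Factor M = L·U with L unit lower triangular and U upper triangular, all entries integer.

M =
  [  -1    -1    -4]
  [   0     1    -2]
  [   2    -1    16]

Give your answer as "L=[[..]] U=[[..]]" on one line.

  r1 -= 0·r0 → [0,1,-2]
  r2 -= -2·r0 → [0,-3,8]
  r2 -= -3·r1 → [0,0,2]

L=[[1,0,0],[0,1,0],[-2,-3,1]] U=[[-1,-1,-4],[0,1,-2],[0,0,2]]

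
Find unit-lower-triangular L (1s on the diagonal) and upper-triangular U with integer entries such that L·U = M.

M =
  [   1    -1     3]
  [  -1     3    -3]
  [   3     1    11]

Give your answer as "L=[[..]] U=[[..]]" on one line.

  R1 -= -1·R0 → [0,2,0]
  R2 -= 3·R0 → [0,4,2]
  R2 -= 2·R1 → [0,0,2]

L=[[1,0,0],[-1,1,0],[3,2,1]] U=[[1,-1,3],[0,2,0],[0,0,2]]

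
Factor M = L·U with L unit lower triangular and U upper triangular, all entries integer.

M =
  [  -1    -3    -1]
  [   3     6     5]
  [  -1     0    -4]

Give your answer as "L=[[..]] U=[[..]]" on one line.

L=[[1,0,0],[-3,1,0],[1,-1,1]] U=[[-1,-3,-1],[0,-3,2],[0,0,-1]]

  row1 -= -3·row0 → [0,-3,2]
  row2 -= 1·row0 → [0,3,-3]
  row2 -= -1·row1 → [0,0,-1]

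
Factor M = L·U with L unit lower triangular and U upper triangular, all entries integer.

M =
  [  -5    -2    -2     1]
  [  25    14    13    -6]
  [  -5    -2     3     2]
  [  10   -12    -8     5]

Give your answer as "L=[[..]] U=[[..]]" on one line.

  R1 -= -5·R0 → [0,4,3,-1]
  R2 -= 1·R0 → [0,0,5,1]
  R3 -= -2·R0 → [0,-16,-12,7]
  R2 -= 0·R1 → [0,0,5,1]
  R3 -= -4·R1 → [0,0,0,3]
  R3 -= 0·R2 → [0,0,0,3]

L=[[1,0,0,0],[-5,1,0,0],[1,0,1,0],[-2,-4,0,1]] U=[[-5,-2,-2,1],[0,4,3,-1],[0,0,5,1],[0,0,0,3]]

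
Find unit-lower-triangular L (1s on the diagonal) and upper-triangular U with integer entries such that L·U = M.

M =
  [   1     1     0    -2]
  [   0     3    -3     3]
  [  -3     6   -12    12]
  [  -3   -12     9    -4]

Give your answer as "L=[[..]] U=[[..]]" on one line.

L=[[1,0,0,0],[0,1,0,0],[-3,3,1,0],[-3,-3,0,1]] U=[[1,1,0,-2],[0,3,-3,3],[0,0,-3,-3],[0,0,0,-1]]

  row1 -= 0·row0 → [0,3,-3,3]
  row2 -= -3·row0 → [0,9,-12,6]
  row3 -= -3·row0 → [0,-9,9,-10]
  row2 -= 3·row1 → [0,0,-3,-3]
  row3 -= -3·row1 → [0,0,0,-1]
  row3 -= 0·row2 → [0,0,0,-1]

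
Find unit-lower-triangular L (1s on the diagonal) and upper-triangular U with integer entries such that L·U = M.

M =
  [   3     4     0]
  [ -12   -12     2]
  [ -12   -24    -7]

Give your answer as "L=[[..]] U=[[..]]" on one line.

  R1 -= -4·R0 → [0,4,2]
  R2 -= -4·R0 → [0,-8,-7]
  R2 -= -2·R1 → [0,0,-3]

L=[[1,0,0],[-4,1,0],[-4,-2,1]] U=[[3,4,0],[0,4,2],[0,0,-3]]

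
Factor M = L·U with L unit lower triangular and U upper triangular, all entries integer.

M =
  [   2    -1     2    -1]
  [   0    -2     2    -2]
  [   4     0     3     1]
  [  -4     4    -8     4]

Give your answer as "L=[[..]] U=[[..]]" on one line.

L=[[1,0,0,0],[0,1,0,0],[2,-1,1,0],[-2,-1,-2,1]] U=[[2,-1,2,-1],[0,-2,2,-2],[0,0,1,1],[0,0,0,2]]

  R1 -= 0·R0 → [0,-2,2,-2]
  R2 -= 2·R0 → [0,2,-1,3]
  R3 -= -2·R0 → [0,2,-4,2]
  R2 -= -1·R1 → [0,0,1,1]
  R3 -= -1·R1 → [0,0,-2,0]
  R3 -= -2·R2 → [0,0,0,2]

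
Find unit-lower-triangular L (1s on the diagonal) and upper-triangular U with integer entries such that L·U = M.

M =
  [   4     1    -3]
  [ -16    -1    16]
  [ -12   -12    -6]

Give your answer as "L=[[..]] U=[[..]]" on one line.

L=[[1,0,0],[-4,1,0],[-3,-3,1]] U=[[4,1,-3],[0,3,4],[0,0,-3]]

  R1 -= -4·R0 → [0,3,4]
  R2 -= -3·R0 → [0,-9,-15]
  R2 -= -3·R1 → [0,0,-3]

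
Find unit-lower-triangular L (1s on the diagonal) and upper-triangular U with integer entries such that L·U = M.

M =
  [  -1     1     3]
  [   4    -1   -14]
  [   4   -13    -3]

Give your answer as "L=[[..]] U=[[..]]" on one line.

  row1 -= -4·row0 → [0,3,-2]
  row2 -= -4·row0 → [0,-9,9]
  row2 -= -3·row1 → [0,0,3]

L=[[1,0,0],[-4,1,0],[-4,-3,1]] U=[[-1,1,3],[0,3,-2],[0,0,3]]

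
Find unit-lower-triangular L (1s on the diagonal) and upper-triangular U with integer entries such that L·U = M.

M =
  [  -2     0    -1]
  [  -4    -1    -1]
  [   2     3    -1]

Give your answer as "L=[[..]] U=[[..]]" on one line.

L=[[1,0,0],[2,1,0],[-1,-3,1]] U=[[-2,0,-1],[0,-1,1],[0,0,1]]

  row1 -= 2·row0 → [0,-1,1]
  row2 -= -1·row0 → [0,3,-2]
  row2 -= -3·row1 → [0,0,1]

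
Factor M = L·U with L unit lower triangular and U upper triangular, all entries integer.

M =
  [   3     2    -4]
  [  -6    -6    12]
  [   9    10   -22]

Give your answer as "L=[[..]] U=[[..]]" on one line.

  R1 -= -2·R0 → [0,-2,4]
  R2 -= 3·R0 → [0,4,-10]
  R2 -= -2·R1 → [0,0,-2]

L=[[1,0,0],[-2,1,0],[3,-2,1]] U=[[3,2,-4],[0,-2,4],[0,0,-2]]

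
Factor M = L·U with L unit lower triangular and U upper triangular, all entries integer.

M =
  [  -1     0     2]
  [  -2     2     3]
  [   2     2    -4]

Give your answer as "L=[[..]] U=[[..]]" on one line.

  r1 -= 2·r0 → [0,2,-1]
  r2 -= -2·r0 → [0,2,0]
  r2 -= 1·r1 → [0,0,1]

L=[[1,0,0],[2,1,0],[-2,1,1]] U=[[-1,0,2],[0,2,-1],[0,0,1]]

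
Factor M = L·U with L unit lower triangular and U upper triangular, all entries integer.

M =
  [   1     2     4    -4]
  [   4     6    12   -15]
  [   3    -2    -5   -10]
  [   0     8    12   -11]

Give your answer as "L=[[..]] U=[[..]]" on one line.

L=[[1,0,0,0],[4,1,0,0],[3,4,1,0],[0,-4,4,1]] U=[[1,2,4,-4],[0,-2,-4,1],[0,0,-1,-2],[0,0,0,1]]

  r1 -= 4·r0 → [0,-2,-4,1]
  r2 -= 3·r0 → [0,-8,-17,2]
  r3 -= 0·r0 → [0,8,12,-11]
  r2 -= 4·r1 → [0,0,-1,-2]
  r3 -= -4·r1 → [0,0,-4,-7]
  r3 -= 4·r2 → [0,0,0,1]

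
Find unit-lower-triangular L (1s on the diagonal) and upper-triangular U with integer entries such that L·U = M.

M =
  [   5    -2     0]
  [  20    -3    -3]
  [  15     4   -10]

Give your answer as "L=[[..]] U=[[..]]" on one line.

L=[[1,0,0],[4,1,0],[3,2,1]] U=[[5,-2,0],[0,5,-3],[0,0,-4]]

  row1 -= 4·row0 → [0,5,-3]
  row2 -= 3·row0 → [0,10,-10]
  row2 -= 2·row1 → [0,0,-4]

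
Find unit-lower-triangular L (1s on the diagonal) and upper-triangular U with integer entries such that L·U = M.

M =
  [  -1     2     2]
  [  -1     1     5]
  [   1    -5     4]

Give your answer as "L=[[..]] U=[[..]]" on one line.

  R1 -= 1·R0 → [0,-1,3]
  R2 -= -1·R0 → [0,-3,6]
  R2 -= 3·R1 → [0,0,-3]

L=[[1,0,0],[1,1,0],[-1,3,1]] U=[[-1,2,2],[0,-1,3],[0,0,-3]]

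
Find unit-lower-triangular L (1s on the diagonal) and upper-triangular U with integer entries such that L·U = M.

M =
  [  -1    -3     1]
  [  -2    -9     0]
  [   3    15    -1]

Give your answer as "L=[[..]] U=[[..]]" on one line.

  r1 -= 2·r0 → [0,-3,-2]
  r2 -= -3·r0 → [0,6,2]
  r2 -= -2·r1 → [0,0,-2]

L=[[1,0,0],[2,1,0],[-3,-2,1]] U=[[-1,-3,1],[0,-3,-2],[0,0,-2]]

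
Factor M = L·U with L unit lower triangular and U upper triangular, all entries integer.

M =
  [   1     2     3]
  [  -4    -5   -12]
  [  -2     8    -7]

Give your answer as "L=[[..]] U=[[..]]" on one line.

  row1 -= -4·row0 → [0,3,0]
  row2 -= -2·row0 → [0,12,-1]
  row2 -= 4·row1 → [0,0,-1]

L=[[1,0,0],[-4,1,0],[-2,4,1]] U=[[1,2,3],[0,3,0],[0,0,-1]]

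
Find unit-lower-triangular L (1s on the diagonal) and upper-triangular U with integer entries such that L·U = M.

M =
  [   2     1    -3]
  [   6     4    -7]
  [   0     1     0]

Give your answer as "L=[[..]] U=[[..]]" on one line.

L=[[1,0,0],[3,1,0],[0,1,1]] U=[[2,1,-3],[0,1,2],[0,0,-2]]

  row1 -= 3·row0 → [0,1,2]
  row2 -= 0·row0 → [0,1,0]
  row2 -= 1·row1 → [0,0,-2]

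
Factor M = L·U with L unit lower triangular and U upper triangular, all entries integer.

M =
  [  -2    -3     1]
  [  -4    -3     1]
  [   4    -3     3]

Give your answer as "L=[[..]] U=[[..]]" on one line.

  row1 -= 2·row0 → [0,3,-1]
  row2 -= -2·row0 → [0,-9,5]
  row2 -= -3·row1 → [0,0,2]

L=[[1,0,0],[2,1,0],[-2,-3,1]] U=[[-2,-3,1],[0,3,-1],[0,0,2]]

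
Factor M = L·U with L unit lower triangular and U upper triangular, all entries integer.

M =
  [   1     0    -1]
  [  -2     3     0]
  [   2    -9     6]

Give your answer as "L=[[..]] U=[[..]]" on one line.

L=[[1,0,0],[-2,1,0],[2,-3,1]] U=[[1,0,-1],[0,3,-2],[0,0,2]]

  row1 -= -2·row0 → [0,3,-2]
  row2 -= 2·row0 → [0,-9,8]
  row2 -= -3·row1 → [0,0,2]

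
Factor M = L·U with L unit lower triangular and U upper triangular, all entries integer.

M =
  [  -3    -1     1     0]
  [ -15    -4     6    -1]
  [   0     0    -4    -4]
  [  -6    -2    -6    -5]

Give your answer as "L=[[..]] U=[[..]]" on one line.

  row1 -= 5·row0 → [0,1,1,-1]
  row2 -= 0·row0 → [0,0,-4,-4]
  row3 -= 2·row0 → [0,0,-8,-5]
  row2 -= 0·row1 → [0,0,-4,-4]
  row3 -= 0·row1 → [0,0,-8,-5]
  row3 -= 2·row2 → [0,0,0,3]

L=[[1,0,0,0],[5,1,0,0],[0,0,1,0],[2,0,2,1]] U=[[-3,-1,1,0],[0,1,1,-1],[0,0,-4,-4],[0,0,0,3]]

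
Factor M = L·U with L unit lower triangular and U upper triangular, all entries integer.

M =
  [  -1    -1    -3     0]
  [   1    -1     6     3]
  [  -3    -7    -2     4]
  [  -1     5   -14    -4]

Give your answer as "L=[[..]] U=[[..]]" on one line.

  r1 -= -1·r0 → [0,-2,3,3]
  r2 -= 3·r0 → [0,-4,7,4]
  r3 -= 1·r0 → [0,6,-11,-4]
  r2 -= 2·r1 → [0,0,1,-2]
  r3 -= -3·r1 → [0,0,-2,5]
  r3 -= -2·r2 → [0,0,0,1]

L=[[1,0,0,0],[-1,1,0,0],[3,2,1,0],[1,-3,-2,1]] U=[[-1,-1,-3,0],[0,-2,3,3],[0,0,1,-2],[0,0,0,1]]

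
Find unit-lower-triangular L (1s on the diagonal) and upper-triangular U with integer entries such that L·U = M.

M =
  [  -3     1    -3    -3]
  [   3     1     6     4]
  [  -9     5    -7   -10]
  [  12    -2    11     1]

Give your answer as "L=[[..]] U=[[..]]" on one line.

L=[[1,0,0,0],[-1,1,0,0],[3,1,1,0],[-4,1,4,1]] U=[[-3,1,-3,-3],[0,2,3,1],[0,0,-1,-2],[0,0,0,-4]]

  R1 -= -1·R0 → [0,2,3,1]
  R2 -= 3·R0 → [0,2,2,-1]
  R3 -= -4·R0 → [0,2,-1,-11]
  R2 -= 1·R1 → [0,0,-1,-2]
  R3 -= 1·R1 → [0,0,-4,-12]
  R3 -= 4·R2 → [0,0,0,-4]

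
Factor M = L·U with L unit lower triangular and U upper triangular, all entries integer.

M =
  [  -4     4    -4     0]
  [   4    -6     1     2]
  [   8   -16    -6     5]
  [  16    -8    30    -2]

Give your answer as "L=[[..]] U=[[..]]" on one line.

  row1 -= -1·row0 → [0,-2,-3,2]
  row2 -= -2·row0 → [0,-8,-14,5]
  row3 -= -4·row0 → [0,8,14,-2]
  row2 -= 4·row1 → [0,0,-2,-3]
  row3 -= -4·row1 → [0,0,2,6]
  row3 -= -1·row2 → [0,0,0,3]

L=[[1,0,0,0],[-1,1,0,0],[-2,4,1,0],[-4,-4,-1,1]] U=[[-4,4,-4,0],[0,-2,-3,2],[0,0,-2,-3],[0,0,0,3]]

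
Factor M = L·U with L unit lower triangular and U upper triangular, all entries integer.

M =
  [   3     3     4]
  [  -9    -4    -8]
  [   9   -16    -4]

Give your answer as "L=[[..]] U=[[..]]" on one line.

L=[[1,0,0],[-3,1,0],[3,-5,1]] U=[[3,3,4],[0,5,4],[0,0,4]]

  r1 -= -3·r0 → [0,5,4]
  r2 -= 3·r0 → [0,-25,-16]
  r2 -= -5·r1 → [0,0,4]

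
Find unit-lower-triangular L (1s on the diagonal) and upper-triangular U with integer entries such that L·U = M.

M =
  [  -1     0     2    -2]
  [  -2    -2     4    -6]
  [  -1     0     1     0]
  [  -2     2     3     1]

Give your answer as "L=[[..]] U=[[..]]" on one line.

L=[[1,0,0,0],[2,1,0,0],[1,0,1,0],[2,-1,1,1]] U=[[-1,0,2,-2],[0,-2,0,-2],[0,0,-1,2],[0,0,0,1]]

  row1 -= 2·row0 → [0,-2,0,-2]
  row2 -= 1·row0 → [0,0,-1,2]
  row3 -= 2·row0 → [0,2,-1,5]
  row2 -= 0·row1 → [0,0,-1,2]
  row3 -= -1·row1 → [0,0,-1,3]
  row3 -= 1·row2 → [0,0,0,1]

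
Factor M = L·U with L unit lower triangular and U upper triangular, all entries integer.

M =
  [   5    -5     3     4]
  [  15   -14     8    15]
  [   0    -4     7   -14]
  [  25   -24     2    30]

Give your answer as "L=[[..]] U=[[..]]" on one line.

  row1 -= 3·row0 → [0,1,-1,3]
  row2 -= 0·row0 → [0,-4,7,-14]
  row3 -= 5·row0 → [0,1,-13,10]
  row2 -= -4·row1 → [0,0,3,-2]
  row3 -= 1·row1 → [0,0,-12,7]
  row3 -= -4·row2 → [0,0,0,-1]

L=[[1,0,0,0],[3,1,0,0],[0,-4,1,0],[5,1,-4,1]] U=[[5,-5,3,4],[0,1,-1,3],[0,0,3,-2],[0,0,0,-1]]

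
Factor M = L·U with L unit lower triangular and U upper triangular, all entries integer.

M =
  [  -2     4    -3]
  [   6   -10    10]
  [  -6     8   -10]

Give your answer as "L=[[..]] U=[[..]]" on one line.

  R1 -= -3·R0 → [0,2,1]
  R2 -= 3·R0 → [0,-4,-1]
  R2 -= -2·R1 → [0,0,1]

L=[[1,0,0],[-3,1,0],[3,-2,1]] U=[[-2,4,-3],[0,2,1],[0,0,1]]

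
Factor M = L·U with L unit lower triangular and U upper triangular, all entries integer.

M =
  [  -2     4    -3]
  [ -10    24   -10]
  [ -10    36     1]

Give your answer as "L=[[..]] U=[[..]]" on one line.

  row1 -= 5·row0 → [0,4,5]
  row2 -= 5·row0 → [0,16,16]
  row2 -= 4·row1 → [0,0,-4]

L=[[1,0,0],[5,1,0],[5,4,1]] U=[[-2,4,-3],[0,4,5],[0,0,-4]]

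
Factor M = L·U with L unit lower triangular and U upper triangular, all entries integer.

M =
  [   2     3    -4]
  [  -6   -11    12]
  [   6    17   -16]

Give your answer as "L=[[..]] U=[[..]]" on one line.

L=[[1,0,0],[-3,1,0],[3,-4,1]] U=[[2,3,-4],[0,-2,0],[0,0,-4]]

  R1 -= -3·R0 → [0,-2,0]
  R2 -= 3·R0 → [0,8,-4]
  R2 -= -4·R1 → [0,0,-4]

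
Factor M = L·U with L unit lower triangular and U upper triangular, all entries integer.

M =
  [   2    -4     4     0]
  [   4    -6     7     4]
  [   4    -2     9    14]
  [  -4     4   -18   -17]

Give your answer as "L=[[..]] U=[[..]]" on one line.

L=[[1,0,0,0],[2,1,0,0],[2,3,1,0],[-2,-2,-3,1]] U=[[2,-4,4,0],[0,2,-1,4],[0,0,4,2],[0,0,0,-3]]

  row1 -= 2·row0 → [0,2,-1,4]
  row2 -= 2·row0 → [0,6,1,14]
  row3 -= -2·row0 → [0,-4,-10,-17]
  row2 -= 3·row1 → [0,0,4,2]
  row3 -= -2·row1 → [0,0,-12,-9]
  row3 -= -3·row2 → [0,0,0,-3]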